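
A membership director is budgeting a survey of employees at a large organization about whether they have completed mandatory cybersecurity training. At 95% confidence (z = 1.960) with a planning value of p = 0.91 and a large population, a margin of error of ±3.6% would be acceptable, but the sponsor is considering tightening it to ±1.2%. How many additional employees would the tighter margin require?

At ±3.6%: n = 1.960² × 0.0819 / 0.036² ≈ 242.77 → 243.
At ±1.2%: n = 1.960² × 0.0819 / 0.012² ≈ 2184.91 → 2185.
Additional respondents: 2185 − 243 = 1942.

1942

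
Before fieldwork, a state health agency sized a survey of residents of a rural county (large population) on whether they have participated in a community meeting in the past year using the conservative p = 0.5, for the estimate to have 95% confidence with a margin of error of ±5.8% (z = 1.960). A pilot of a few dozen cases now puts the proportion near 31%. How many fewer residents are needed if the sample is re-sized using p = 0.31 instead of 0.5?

Conservative (p = 0.5): n = 1.960² × 0.25 / 0.058² ≈ 285.49 → 286.
Using p = 0.31: p(1−p) = 0.2139, so n = 1.960² × 0.2139 / 0.058² ≈ 244.27 → 245.
Reduction: 286 − 245 = 41.

41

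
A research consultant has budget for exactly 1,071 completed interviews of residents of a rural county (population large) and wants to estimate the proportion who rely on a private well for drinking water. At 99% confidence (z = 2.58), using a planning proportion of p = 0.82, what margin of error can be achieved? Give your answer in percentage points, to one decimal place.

SE(p̂) = √[p(1−p)/n] = √[0.1476/1071] = 0.01174.
E = z × SE = 2.58 × 0.01174 = 0.03029, or 3.0 percentage points.

3.0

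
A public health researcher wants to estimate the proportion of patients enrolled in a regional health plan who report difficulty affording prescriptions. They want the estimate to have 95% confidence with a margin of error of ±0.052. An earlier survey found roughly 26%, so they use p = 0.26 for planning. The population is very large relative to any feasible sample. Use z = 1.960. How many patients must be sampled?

274

With p = 0.26, p(1−p) = 0.1924.
n = z²·p(1−p)/E² = 1.960² × 0.1924 / 0.052² = 3.8416 × 0.1924 / 0.002704 ≈ 273.34.
Rounding up gives n = 274.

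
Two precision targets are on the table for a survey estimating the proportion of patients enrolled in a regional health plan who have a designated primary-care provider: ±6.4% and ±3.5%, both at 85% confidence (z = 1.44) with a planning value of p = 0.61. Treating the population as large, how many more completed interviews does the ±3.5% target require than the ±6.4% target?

At ±6.4%: n = 1.44² × 0.2379 / 0.064² ≈ 120.44 → 121.
At ±3.5%: n = 1.44² × 0.2379 / 0.035² ≈ 402.70 → 403.
Additional respondents: 403 − 121 = 282.

282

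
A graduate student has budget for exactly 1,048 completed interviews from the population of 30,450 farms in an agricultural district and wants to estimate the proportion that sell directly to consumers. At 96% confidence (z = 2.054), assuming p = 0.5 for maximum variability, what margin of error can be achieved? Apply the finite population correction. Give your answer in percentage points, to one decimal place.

3.1

Finite-population factor: (N−n)/(N−1) = (30450−1048)/(30450−1) = 0.9656.
SE(p̂) = √[p(1−p)/n · (N−n)/(N−1)] = √[0.2500/1048 × 0.9656] = 0.01518.
E = z × SE = 2.054 × 0.01518 = 0.03117 ≈ 3.1 percentage points.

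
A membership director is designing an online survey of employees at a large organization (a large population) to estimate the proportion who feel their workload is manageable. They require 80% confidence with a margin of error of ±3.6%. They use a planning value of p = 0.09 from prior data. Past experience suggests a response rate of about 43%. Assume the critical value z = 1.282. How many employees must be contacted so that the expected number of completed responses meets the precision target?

242

Completed interviews needed: n₀ = 1.282² × 0.0819 / 0.036² ≈ 103.86 → 104.
At a 43% response rate, contacts needed = 104 / 0.43 ≈ 241.86 → 242.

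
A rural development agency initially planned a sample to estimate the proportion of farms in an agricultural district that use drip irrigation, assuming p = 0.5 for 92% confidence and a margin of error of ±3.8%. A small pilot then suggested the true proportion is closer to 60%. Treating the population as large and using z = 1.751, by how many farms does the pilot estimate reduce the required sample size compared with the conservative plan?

21

Conservative (p = 0.5): n = 1.751² × 0.25 / 0.038² ≈ 530.82 → 531.
Using p = 0.60: p(1−p) = 0.2400, so n = 1.751² × 0.2400 / 0.038² ≈ 509.58 → 510.
Reduction: 531 − 510 = 21.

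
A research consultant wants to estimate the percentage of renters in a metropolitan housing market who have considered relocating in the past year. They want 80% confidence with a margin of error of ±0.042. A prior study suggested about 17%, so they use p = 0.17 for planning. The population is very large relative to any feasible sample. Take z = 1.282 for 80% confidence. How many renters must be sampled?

132

With p = 0.17, p(1−p) = 0.1411.
n = z²·p(1−p)/E² = 1.282² × 0.1411 / 0.042² = 1.6435 × 0.1411 / 0.001764 ≈ 131.46.
Rounding up gives n = 132.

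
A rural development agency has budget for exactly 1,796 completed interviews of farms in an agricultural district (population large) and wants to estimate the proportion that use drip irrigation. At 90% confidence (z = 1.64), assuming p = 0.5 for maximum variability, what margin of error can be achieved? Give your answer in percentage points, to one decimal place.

SE(p̂) = √[p(1−p)/n] = √[0.2500/1796] = 0.01180.
E = z × SE = 1.64 × 0.01180 = 0.01935, or 1.9 percentage points.

1.9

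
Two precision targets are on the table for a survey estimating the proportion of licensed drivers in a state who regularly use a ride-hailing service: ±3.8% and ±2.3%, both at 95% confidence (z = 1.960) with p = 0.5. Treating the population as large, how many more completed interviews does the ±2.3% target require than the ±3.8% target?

At ±3.8%: n = 1.960² × 0.2500 / 0.038² ≈ 665.10 → 666.
At ±2.3%: n = 1.960² × 0.2500 / 0.023² ≈ 1815.50 → 1816.
Additional respondents: 1816 − 666 = 1150.

1150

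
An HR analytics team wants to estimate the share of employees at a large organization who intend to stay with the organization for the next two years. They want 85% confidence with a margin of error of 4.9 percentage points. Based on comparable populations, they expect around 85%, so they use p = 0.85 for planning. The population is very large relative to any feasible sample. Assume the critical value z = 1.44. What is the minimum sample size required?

With p = 0.85, p(1−p) = 0.1275.
n = z²·p(1−p)/E² = 1.44² × 0.1275 / 0.049² = 2.0736 × 0.1275 / 0.002401 ≈ 110.11.
Rounding up gives n = 111.

111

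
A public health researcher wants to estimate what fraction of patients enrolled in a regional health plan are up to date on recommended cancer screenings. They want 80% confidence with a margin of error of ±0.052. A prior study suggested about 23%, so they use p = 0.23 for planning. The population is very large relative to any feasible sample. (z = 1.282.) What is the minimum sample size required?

With p = 0.23, p(1−p) = 0.1771.
n = z²·p(1−p)/E² = 1.282² × 0.1771 / 0.052² = 1.6435 × 0.1771 / 0.002704 ≈ 107.64.
Rounding up gives n = 108.

108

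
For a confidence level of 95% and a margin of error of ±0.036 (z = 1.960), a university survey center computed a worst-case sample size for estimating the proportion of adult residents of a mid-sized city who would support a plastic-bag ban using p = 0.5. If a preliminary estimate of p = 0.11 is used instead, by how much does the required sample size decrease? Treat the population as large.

451

Conservative (p = 0.5): n = 1.960² × 0.25 / 0.036² ≈ 741.05 → 742.
Using p = 0.11: p(1−p) = 0.0979, so n = 1.960² × 0.0979 / 0.036² ≈ 290.19 → 291.
Reduction: 742 − 291 = 451.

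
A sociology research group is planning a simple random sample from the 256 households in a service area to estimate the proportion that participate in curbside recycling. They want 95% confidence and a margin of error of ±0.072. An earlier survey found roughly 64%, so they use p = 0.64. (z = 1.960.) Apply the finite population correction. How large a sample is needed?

Unadjusted: n₀ = 1.960² × 0.64 × 0.36 / 0.072² ≈ 170.74, so n₀ = 171.
Finite population correction with N = 256: n = n₀ / (1 + (n₀−1)/N) = 171 / (1 + 170/256) = 171 / 1.6641 ≈ 102.76.
Rounding up, n = 103.

103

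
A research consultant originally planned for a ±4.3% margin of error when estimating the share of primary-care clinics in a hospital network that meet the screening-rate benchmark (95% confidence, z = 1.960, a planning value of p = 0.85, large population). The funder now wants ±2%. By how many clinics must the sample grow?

At ±4.3%: n = 1.960² × 0.1275 / 0.043² ≈ 264.90 → 265.
At ±2%: n = 1.960² × 0.1275 / 0.020² ≈ 1224.51 → 1225.
Additional respondents: 1225 − 265 = 960.

960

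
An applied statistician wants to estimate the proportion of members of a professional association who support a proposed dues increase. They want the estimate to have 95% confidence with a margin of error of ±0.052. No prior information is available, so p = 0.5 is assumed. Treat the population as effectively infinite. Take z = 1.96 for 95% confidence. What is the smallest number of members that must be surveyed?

With p = 0.5, p(1−p) = 0.25.
n = z²·p(1−p)/E² = 1.96² × 0.2500 / 0.052² = 3.8416 × 0.2500 / 0.002704 ≈ 355.18.
Rounding up gives n = 356.

356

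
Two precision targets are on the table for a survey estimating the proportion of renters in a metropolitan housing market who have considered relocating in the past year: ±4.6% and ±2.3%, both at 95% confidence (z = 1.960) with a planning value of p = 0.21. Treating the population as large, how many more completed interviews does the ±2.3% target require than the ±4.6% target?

903

At ±4.6%: n = 1.960² × 0.1659 / 0.046² ≈ 301.19 → 302.
At ±2.3%: n = 1.960² × 0.1659 / 0.023² ≈ 1204.77 → 1205.
Additional respondents: 1205 − 302 = 903.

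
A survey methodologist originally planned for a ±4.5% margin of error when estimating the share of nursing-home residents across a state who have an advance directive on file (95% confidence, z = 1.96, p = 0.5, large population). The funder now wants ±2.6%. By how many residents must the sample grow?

At ±4.5%: n = 1.96² × 0.2500 / 0.045² ≈ 474.27 → 475.
At ±2.6%: n = 1.96² × 0.2500 / 0.026² ≈ 1420.71 → 1421.
Additional respondents: 1421 − 475 = 946.

946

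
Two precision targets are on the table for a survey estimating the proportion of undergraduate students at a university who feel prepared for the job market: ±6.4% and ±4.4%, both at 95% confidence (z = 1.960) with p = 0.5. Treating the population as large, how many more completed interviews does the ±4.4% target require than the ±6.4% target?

At ±6.4%: n = 1.960² × 0.2500 / 0.064² ≈ 234.47 → 235.
At ±4.4%: n = 1.960² × 0.2500 / 0.044² ≈ 496.07 → 497.
Additional respondents: 497 − 235 = 262.

262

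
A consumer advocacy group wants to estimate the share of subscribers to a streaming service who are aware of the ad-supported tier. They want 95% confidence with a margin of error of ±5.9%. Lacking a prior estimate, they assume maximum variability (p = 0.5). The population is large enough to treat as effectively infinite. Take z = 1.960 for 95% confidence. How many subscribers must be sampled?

With p = 0.5, p(1−p) = 0.25.
n = z²·p(1−p)/E² = 1.960² × 0.2500 / 0.059² = 3.8416 × 0.2500 / 0.003481 ≈ 275.90.
Rounding up gives n = 276.

276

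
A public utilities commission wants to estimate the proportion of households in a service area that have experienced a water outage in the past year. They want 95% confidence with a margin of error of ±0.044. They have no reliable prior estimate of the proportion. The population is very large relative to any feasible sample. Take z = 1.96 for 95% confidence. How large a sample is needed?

497

With no prior estimate, use p = 0.5, giving p(1−p) = 0.25.
n = z²·p(1−p)/E² = 1.96² × 0.2500 / 0.044² = 3.8416 × 0.2500 / 0.001936 ≈ 496.07.
Rounding up gives n = 497.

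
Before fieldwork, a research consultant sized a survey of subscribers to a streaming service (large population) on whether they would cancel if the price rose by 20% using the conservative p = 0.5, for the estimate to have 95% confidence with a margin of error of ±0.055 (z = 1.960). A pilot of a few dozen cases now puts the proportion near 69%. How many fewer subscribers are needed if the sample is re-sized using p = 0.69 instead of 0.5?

46

Conservative (p = 0.5): n = 1.960² × 0.25 / 0.055² ≈ 317.49 → 318.
Using p = 0.69: p(1−p) = 0.2139, so n = 1.960² × 0.2139 / 0.055² ≈ 271.64 → 272.
Reduction: 318 − 272 = 46.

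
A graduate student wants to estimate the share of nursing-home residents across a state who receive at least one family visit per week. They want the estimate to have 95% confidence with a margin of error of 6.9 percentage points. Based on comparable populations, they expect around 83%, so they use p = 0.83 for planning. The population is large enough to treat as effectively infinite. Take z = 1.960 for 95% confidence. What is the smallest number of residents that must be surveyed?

114

With p = 0.83, p(1−p) = 0.1411.
n = z²·p(1−p)/E² = 1.960² × 0.1411 / 0.069² = 3.8416 × 0.1411 / 0.004761 ≈ 113.85.
Rounding up gives n = 114.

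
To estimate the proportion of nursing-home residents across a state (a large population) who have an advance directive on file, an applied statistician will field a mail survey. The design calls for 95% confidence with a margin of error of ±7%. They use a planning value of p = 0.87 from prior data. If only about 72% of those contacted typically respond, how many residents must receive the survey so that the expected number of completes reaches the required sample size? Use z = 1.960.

Completed interviews needed: n₀ = 1.960² × 0.1131 / 0.070² ≈ 88.67 → 89.
At a 72% response rate, contacts needed = 89 / 0.72 ≈ 123.61 → 124.

124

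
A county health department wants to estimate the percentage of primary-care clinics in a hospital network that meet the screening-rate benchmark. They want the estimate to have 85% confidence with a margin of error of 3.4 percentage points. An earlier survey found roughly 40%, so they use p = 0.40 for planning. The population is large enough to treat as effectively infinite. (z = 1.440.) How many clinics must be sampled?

With p = 0.40, p(1−p) = 0.2400.
n = z²·p(1−p)/E² = 1.440² × 0.2400 / 0.034² = 2.0736 × 0.2400 / 0.001156 ≈ 430.51.
Rounding up gives n = 431.

431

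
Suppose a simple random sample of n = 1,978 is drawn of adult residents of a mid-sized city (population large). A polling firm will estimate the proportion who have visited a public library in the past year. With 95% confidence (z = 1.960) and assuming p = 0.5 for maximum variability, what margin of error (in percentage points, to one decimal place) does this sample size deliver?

SE(p̂) = √[p(1−p)/n] = √[0.2500/1978] = 0.01124.
E = z × SE = 1.960 × 0.01124 = 0.02203, or 2.2 percentage points.

2.2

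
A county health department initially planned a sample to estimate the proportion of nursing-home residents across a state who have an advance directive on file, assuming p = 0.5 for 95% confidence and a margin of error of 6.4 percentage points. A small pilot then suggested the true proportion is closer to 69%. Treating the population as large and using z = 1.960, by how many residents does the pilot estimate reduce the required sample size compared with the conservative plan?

34

Conservative (p = 0.5): n = 1.960² × 0.25 / 0.064² ≈ 234.47 → 235.
Using p = 0.69: p(1−p) = 0.2139, so n = 1.960² × 0.2139 / 0.064² ≈ 200.61 → 201.
Reduction: 235 − 201 = 34.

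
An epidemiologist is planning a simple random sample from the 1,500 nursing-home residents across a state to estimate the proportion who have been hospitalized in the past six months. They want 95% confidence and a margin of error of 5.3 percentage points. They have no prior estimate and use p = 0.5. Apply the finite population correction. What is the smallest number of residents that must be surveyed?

For 95% confidence, z = 1.960.
Unadjusted: n₀ = 1.960² × 0.50 × 0.50 / 0.053² ≈ 341.90, so n₀ = 342.
Finite population correction with N = 1,500: n = n₀ / (1 + (n₀−1)/N) = 342 / (1 + 341/1500) = 342 / 1.2273 ≈ 278.65.
Rounding up, n = 279.

279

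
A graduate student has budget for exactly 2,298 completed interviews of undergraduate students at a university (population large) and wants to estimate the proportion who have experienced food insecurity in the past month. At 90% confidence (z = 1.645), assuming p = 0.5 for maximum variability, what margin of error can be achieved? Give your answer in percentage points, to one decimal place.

1.7

SE(p̂) = √[p(1−p)/n] = √[0.2500/2298] = 0.01043.
E = z × SE = 1.645 × 0.01043 = 0.01716, or 1.7 percentage points.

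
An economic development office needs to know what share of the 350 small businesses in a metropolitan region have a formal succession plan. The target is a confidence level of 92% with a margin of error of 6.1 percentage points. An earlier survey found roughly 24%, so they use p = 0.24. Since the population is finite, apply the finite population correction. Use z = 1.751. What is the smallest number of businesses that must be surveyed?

106

Unadjusted: n₀ = 1.751² × 0.24 × 0.76 / 0.061² ≈ 150.29, so n₀ = 151.
Finite population correction with N = 350: n = n₀ / (1 + (n₀−1)/N) = 151 / (1 + 150/350) = 151 / 1.4286 ≈ 105.70.
Rounding up, n = 106.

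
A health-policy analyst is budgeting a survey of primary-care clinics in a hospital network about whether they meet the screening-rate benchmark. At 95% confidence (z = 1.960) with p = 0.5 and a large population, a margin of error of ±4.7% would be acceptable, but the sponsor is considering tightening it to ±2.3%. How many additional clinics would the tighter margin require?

At ±4.7%: n = 1.960² × 0.2500 / 0.047² ≈ 434.77 → 435.
At ±2.3%: n = 1.960² × 0.2500 / 0.023² ≈ 1815.50 → 1816.
Additional respondents: 1816 − 435 = 1381.

1381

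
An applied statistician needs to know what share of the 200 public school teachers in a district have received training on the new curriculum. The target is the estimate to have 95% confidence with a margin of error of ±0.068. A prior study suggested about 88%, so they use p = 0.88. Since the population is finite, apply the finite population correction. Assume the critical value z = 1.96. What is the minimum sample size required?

Unadjusted: n₀ = 1.96² × 0.88 × 0.12 / 0.068² ≈ 87.73, so n₀ = 88.
Finite population correction with N = 200: n = n₀ / (1 + (n₀−1)/N) = 88 / (1 + 87/200) = 88 / 1.4350 ≈ 61.32.
Rounding up, n = 62.

62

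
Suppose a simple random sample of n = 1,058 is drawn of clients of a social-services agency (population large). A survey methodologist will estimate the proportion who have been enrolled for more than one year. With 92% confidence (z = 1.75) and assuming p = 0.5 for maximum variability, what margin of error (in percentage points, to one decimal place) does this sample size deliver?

2.7

SE(p̂) = √[p(1−p)/n] = √[0.2500/1058] = 0.01537.
E = z × SE = 1.75 × 0.01537 = 0.02690, or 2.7 percentage points.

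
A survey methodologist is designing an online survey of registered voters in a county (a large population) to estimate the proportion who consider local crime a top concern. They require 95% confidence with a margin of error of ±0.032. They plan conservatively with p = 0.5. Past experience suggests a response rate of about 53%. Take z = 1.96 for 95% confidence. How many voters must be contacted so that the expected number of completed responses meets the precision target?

Completed interviews needed: n₀ = 1.96² × 0.2500 / 0.032² ≈ 937.89 → 938.
At a 53% response rate, contacts needed = 938 / 0.53 ≈ 1769.81 → 1770.

1770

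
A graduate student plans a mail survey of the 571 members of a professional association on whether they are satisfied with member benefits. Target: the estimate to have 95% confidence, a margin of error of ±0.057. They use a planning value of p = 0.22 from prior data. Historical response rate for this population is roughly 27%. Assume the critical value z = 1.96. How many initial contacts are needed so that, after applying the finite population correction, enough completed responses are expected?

Completed interviews needed (unadjusted): n₀ = 1.96² × 0.1716 / 0.057² ≈ 202.90 → 203.
FPC for N = 571: n = 203 / (1 + 202/571) = 203 / 1.3538 ≈ 149.95 → 150.
At a 27% response rate, contacts needed = 150 / 0.27 ≈ 555.56 → 556.

556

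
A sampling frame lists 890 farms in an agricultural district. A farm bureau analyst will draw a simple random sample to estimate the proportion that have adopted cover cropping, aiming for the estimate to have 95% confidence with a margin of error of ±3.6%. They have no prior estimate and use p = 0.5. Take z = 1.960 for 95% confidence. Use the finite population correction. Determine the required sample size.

Unadjusted: n₀ = 1.960² × 0.50 × 0.50 / 0.036² ≈ 741.05, so n₀ = 742.
Finite population correction with N = 890: n = n₀ / (1 + (n₀−1)/N) = 742 / (1 + 741/890) = 742 / 1.8326 ≈ 404.89.
Rounding up, n = 405.

405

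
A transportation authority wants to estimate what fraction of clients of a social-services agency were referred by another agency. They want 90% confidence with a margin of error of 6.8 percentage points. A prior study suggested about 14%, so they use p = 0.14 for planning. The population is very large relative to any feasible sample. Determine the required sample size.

For 90% confidence, z = 1.645.
With p = 0.14, p(1−p) = 0.1204.
n = z²·p(1−p)/E² = 1.645² × 0.1204 / 0.068² = 2.7060 × 0.1204 / 0.004624 ≈ 70.46.
Rounding up gives n = 71.

71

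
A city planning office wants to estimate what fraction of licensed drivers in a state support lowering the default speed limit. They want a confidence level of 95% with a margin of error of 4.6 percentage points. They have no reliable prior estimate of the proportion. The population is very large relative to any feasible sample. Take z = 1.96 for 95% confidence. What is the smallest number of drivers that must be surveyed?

454

With no prior estimate, use p = 0.5, giving p(1−p) = 0.25.
n = z²·p(1−p)/E² = 1.96² × 0.2500 / 0.046² = 3.8416 × 0.2500 / 0.002116 ≈ 453.88.
Rounding up gives n = 454.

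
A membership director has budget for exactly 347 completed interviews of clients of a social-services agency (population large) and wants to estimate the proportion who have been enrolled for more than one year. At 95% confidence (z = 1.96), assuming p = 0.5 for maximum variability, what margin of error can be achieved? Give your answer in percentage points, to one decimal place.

SE(p̂) = √[p(1−p)/n] = √[0.2500/347] = 0.02684.
E = z × SE = 1.96 × 0.02684 = 0.05261, or 5.3 percentage points.

5.3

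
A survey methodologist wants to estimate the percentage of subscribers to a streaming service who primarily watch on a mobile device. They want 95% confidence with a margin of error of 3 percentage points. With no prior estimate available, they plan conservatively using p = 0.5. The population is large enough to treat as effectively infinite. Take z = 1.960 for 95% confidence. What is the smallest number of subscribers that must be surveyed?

With p = 0.5, p(1−p) = 0.25.
n = z²·p(1−p)/E² = 1.960² × 0.2500 / 0.030² = 3.8416 × 0.2500 / 0.000900 ≈ 1067.11.
Rounding up gives n = 1068.

1068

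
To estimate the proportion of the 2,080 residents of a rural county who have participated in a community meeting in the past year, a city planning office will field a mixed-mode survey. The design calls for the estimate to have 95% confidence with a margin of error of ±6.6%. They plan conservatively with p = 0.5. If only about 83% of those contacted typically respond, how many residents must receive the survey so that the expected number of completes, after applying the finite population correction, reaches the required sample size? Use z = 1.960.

241

Completed interviews needed (unadjusted): n₀ = 1.960² × 0.2500 / 0.066² ≈ 220.48 → 221.
FPC for N = 2,080: n = 221 / (1 + 220/2080) = 221 / 1.1058 ≈ 199.86 → 200.
At an 83% response rate, contacts needed = 200 / 0.83 ≈ 240.96 → 241.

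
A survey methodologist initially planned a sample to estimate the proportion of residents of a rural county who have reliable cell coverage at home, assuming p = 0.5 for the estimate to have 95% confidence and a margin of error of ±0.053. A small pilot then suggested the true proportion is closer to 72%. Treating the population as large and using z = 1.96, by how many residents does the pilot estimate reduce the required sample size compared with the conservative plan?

66

Conservative (p = 0.5): n = 1.96² × 0.25 / 0.053² ≈ 341.90 → 342.
Using p = 0.72: p(1−p) = 0.2016, so n = 1.96² × 0.2016 / 0.053² ≈ 275.71 → 276.
Reduction: 342 − 276 = 66.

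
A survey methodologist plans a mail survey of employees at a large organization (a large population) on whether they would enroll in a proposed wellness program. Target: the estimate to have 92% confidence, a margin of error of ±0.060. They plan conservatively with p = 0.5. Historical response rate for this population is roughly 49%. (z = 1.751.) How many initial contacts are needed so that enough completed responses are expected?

435

Completed interviews needed: n₀ = 1.751² × 0.2500 / 0.060² ≈ 212.92 → 213.
At a 49% response rate, contacts needed = 213 / 0.49 ≈ 434.69 → 435.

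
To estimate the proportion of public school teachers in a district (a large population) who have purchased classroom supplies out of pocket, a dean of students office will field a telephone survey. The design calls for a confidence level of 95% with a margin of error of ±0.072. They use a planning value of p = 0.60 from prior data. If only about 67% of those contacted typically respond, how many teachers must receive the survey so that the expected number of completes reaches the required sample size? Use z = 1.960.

266

Completed interviews needed: n₀ = 1.960² × 0.2400 / 0.072² ≈ 177.85 → 178.
At a 67% response rate, contacts needed = 178 / 0.67 ≈ 265.67 → 266.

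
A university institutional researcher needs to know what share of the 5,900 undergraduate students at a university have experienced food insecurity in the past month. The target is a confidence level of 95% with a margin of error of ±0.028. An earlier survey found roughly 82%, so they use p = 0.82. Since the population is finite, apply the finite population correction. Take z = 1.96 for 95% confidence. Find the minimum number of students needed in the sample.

Unadjusted: n₀ = 1.96² × 0.82 × 0.18 / 0.028² ≈ 723.24, so n₀ = 724.
Finite population correction with N = 5,900: n = n₀ / (1 + (n₀−1)/N) = 724 / (1 + 723/5900) = 724 / 1.1225 ≈ 644.96.
Rounding up, n = 645.

645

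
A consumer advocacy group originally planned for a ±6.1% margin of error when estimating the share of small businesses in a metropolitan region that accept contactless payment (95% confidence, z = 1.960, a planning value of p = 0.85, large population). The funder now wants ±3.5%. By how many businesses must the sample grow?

At ±6.1%: n = 1.960² × 0.1275 / 0.061² ≈ 131.63 → 132.
At ±3.5%: n = 1.960² × 0.1275 / 0.035² ≈ 399.84 → 400.
Additional respondents: 400 − 132 = 268.

268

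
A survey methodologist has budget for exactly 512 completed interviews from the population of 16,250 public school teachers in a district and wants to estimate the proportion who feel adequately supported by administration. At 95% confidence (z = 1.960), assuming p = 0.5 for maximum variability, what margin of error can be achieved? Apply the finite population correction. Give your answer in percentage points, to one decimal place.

Finite-population factor: (N−n)/(N−1) = (16250−512)/(16250−1) = 0.9686.
SE(p̂) = √[p(1−p)/n · (N−n)/(N−1)] = √[0.2500/512 × 0.9686] = 0.02175.
E = z × SE = 1.960 × 0.02175 = 0.04262 ≈ 4.3 percentage points.

4.3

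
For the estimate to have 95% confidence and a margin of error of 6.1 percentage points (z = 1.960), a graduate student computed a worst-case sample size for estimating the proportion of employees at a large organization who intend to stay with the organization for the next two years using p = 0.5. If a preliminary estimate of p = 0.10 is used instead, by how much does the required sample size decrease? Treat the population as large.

Conservative (p = 0.5): n = 1.960² × 0.25 / 0.061² ≈ 258.10 → 259.
Using p = 0.10: p(1−p) = 0.0900, so n = 1.960² × 0.0900 / 0.061² ≈ 92.92 → 93.
Reduction: 259 − 93 = 166.

166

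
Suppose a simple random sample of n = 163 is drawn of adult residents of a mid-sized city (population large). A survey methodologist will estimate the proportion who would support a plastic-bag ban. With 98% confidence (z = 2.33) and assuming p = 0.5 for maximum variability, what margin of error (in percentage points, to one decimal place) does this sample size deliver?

9.1

SE(p̂) = √[p(1−p)/n] = √[0.2500/163] = 0.03916.
E = z × SE = 2.33 × 0.03916 = 0.09125, or 9.1 percentage points.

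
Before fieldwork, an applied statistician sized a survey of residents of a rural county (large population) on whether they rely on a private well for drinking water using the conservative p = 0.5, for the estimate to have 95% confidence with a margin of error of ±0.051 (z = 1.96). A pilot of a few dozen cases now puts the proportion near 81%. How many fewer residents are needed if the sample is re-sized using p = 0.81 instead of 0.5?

Conservative (p = 0.5): n = 1.96² × 0.25 / 0.051² ≈ 369.24 → 370.
Using p = 0.81: p(1−p) = 0.1539, so n = 1.96² × 0.1539 / 0.051² ≈ 227.31 → 228.
Reduction: 370 − 228 = 142.

142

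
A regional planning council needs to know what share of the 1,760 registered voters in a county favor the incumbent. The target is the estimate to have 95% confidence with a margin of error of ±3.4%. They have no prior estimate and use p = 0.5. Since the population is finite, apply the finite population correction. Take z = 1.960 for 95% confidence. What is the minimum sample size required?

565

Unadjusted: n₀ = 1.960² × 0.50 × 0.50 / 0.034² ≈ 830.80, so n₀ = 831.
Finite population correction with N = 1,760: n = n₀ / (1 + (n₀−1)/N) = 831 / (1 + 830/1760) = 831 / 1.4716 ≈ 564.69.
Rounding up, n = 565.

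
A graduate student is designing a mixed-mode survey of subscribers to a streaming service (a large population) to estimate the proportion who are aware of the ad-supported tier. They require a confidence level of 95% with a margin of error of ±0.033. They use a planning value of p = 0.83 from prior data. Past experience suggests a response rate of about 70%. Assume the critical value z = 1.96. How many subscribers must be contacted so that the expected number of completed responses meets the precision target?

Completed interviews needed: n₀ = 1.96² × 0.1411 / 0.033² ≈ 497.75 → 498.
At a 70% response rate, contacts needed = 498 / 0.70 ≈ 711.43 → 712.

712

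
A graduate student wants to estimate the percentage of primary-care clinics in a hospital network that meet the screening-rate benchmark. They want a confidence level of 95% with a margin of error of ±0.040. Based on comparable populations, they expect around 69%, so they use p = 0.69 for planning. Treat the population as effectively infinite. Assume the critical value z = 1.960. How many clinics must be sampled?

With p = 0.69, p(1−p) = 0.2139.
n = z²·p(1−p)/E² = 1.960² × 0.2139 / 0.040² = 3.8416 × 0.2139 / 0.001600 ≈ 513.57.
Rounding up gives n = 514.

514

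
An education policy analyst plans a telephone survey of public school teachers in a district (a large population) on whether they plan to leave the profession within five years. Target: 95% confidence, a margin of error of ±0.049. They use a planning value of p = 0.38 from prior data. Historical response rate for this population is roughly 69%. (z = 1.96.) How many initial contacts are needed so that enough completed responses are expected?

Completed interviews needed: n₀ = 1.96² × 0.2356 / 0.049² ≈ 376.96 → 377.
At a 69% response rate, contacts needed = 377 / 0.69 ≈ 546.38 → 547.

547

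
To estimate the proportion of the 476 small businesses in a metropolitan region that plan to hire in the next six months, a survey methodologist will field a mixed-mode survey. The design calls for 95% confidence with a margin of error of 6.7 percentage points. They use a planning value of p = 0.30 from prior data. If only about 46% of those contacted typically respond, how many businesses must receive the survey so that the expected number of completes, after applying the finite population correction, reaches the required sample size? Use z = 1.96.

285

Completed interviews needed (unadjusted): n₀ = 1.96² × 0.2100 / 0.067² ≈ 179.71 → 180.
FPC for N = 476: n = 180 / (1 + 179/476) = 180 / 1.3761 ≈ 130.81 → 131.
At a 46% response rate, contacts needed = 131 / 0.46 ≈ 284.78 → 285.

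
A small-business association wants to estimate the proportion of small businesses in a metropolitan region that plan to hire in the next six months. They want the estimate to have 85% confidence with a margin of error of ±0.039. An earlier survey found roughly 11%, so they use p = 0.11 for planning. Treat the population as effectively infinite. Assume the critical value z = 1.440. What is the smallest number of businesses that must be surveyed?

134

With p = 0.11, p(1−p) = 0.0979.
n = z²·p(1−p)/E² = 1.440² × 0.0979 / 0.039² = 2.0736 × 0.0979 / 0.001521 ≈ 133.47.
Rounding up gives n = 134.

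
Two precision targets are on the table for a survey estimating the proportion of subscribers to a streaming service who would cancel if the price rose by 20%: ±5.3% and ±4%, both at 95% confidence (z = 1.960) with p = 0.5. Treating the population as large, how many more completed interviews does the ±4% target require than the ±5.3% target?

At ±5.3%: n = 1.960² × 0.2500 / 0.053² ≈ 341.90 → 342.
At ±4%: n = 1.960² × 0.2500 / 0.040² ≈ 600.25 → 601.
Additional respondents: 601 − 342 = 259.

259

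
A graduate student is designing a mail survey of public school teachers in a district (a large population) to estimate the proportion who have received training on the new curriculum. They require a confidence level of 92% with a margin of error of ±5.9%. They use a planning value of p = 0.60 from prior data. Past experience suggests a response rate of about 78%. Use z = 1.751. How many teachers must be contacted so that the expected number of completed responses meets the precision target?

Completed interviews needed: n₀ = 1.751² × 0.2400 / 0.059² ≈ 211.39 → 212.
At a 78% response rate, contacts needed = 212 / 0.78 ≈ 271.79 → 272.

272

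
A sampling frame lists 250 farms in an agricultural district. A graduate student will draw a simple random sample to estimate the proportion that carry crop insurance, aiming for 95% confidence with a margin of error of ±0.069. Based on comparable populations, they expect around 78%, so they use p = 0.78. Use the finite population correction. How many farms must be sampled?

90

For 95% confidence, z = 1.960.
Unadjusted: n₀ = 1.960² × 0.78 × 0.22 / 0.069² ≈ 138.46, so n₀ = 139.
Finite population correction with N = 250: n = n₀ / (1 + (n₀−1)/N) = 139 / (1 + 138/250) = 139 / 1.5520 ≈ 89.56.
Rounding up, n = 90.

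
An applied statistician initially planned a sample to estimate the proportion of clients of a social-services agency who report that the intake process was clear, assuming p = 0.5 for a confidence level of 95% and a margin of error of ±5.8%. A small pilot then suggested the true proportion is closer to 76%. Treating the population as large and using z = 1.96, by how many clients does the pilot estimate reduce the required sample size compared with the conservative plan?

77

Conservative (p = 0.5): n = 1.96² × 0.25 / 0.058² ≈ 285.49 → 286.
Using p = 0.76: p(1−p) = 0.1824, so n = 1.96² × 0.1824 / 0.058² ≈ 208.30 → 209.
Reduction: 286 − 209 = 77.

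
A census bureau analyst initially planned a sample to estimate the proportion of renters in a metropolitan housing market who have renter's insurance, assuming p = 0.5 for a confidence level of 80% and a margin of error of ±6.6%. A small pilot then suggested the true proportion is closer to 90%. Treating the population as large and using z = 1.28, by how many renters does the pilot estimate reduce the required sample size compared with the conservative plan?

61

Conservative (p = 0.5): n = 1.28² × 0.25 / 0.066² ≈ 94.03 → 95.
Using p = 0.90: p(1−p) = 0.0900, so n = 1.28² × 0.0900 / 0.066² ≈ 33.85 → 34.
Reduction: 95 − 34 = 61.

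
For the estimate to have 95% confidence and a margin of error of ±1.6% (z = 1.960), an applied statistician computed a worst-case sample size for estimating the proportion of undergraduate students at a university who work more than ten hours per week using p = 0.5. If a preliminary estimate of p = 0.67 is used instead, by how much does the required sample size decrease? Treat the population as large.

Conservative (p = 0.5): n = 1.960² × 0.25 / 0.016² ≈ 3751.56 → 3752.
Using p = 0.67: p(1−p) = 0.2211, so n = 1.960² × 0.2211 / 0.016² ≈ 3317.88 → 3318.
Reduction: 3752 − 3318 = 434.

434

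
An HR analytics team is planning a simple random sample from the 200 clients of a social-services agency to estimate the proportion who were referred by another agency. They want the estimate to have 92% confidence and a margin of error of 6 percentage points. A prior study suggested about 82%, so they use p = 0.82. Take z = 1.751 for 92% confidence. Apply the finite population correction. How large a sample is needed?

Unadjusted: n₀ = 1.751² × 0.82 × 0.18 / 0.060² ≈ 125.71, so n₀ = 126.
Finite population correction with N = 200: n = n₀ / (1 + (n₀−1)/N) = 126 / (1 + 125/200) = 126 / 1.6250 ≈ 77.54.
Rounding up, n = 78.

78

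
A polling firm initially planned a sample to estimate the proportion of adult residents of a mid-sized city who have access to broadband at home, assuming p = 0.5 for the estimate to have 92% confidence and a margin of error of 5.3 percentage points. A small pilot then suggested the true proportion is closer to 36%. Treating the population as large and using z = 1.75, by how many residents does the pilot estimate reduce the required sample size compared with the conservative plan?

21

Conservative (p = 0.5): n = 1.75² × 0.25 / 0.053² ≈ 272.56 → 273.
Using p = 0.36: p(1−p) = 0.2304, so n = 1.75² × 0.2304 / 0.053² ≈ 251.19 → 252.
Reduction: 273 − 252 = 21.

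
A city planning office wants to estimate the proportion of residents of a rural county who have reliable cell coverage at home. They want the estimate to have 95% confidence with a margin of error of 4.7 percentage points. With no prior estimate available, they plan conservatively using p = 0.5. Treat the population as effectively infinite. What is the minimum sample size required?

For 95% confidence, z = 1.960.
With p = 0.5, p(1−p) = 0.25.
n = z²·p(1−p)/E² = 1.960² × 0.2500 / 0.047² = 3.8416 × 0.2500 / 0.002209 ≈ 434.77.
Rounding up gives n = 435.

435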